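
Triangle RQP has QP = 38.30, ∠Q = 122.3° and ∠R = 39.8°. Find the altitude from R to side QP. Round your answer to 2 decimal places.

15.54

The third angle is ∠P = 180° − ∠R − ∠Q = 17.90°.
Law of sines: PR = QP·sin Q/sin R ≈ 50.575.
Law of sines: RQ = QP·sin P/sin R ≈ 18.39.
Area = ½·QP·PR·sin P ≈ 297.68.
The altitude from R has length 2·area/QP ≈ 15.545.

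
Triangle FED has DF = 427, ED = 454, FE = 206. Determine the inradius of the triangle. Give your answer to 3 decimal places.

r ≈ 80.466

Semiperimeter s = (454 + 427 + 206)/2 = 543.5.
Heron's formula: area = √(543.5·89.5·116.5·337.5) ≈ 43733.
Inradius = area/s = 43733/543.5 ≈ 80.466.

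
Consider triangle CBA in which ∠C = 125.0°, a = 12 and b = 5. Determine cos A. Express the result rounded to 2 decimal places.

cos A ≈ 0.77

By the law of cosines, c² = b² + a² − 2·b·a·cos C = 237.83, so c ≈ 15.422.
Law of cosines again: cos A = (c² + b² − a²)/(2·c·b) ≈ 0.77053, so ∠A ≈ 39.60°.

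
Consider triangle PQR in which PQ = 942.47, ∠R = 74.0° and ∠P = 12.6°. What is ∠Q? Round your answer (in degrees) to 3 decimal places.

93.400

The third angle is ∠Q = 180° − ∠R − ∠P = 93.40°.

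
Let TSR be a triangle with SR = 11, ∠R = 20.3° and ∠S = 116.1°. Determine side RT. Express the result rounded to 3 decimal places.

14.324

The third angle is ∠T = 180° − ∠S − ∠R = 43.60°.
Law of sines: RT = SR·sin S/sin T ≈ 14.324.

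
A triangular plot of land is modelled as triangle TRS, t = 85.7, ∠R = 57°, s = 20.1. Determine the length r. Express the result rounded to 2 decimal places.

By the law of cosines, r² = s² + t² − 2·s·t·cos R = 5872.1, so r ≈ 76.63.

76.63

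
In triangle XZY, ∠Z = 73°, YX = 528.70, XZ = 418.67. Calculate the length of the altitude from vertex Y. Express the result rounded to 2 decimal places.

Law of sines: sin Y = XZ·sin Z/YX ≈ 0.75728.
Since YX ≥ XZ, only the acute value applies: ∠Y ≈ 49.23°.
Then ∠X = 180° − ∠Z − ∠Y ≈ 57.77°.
Law of sines gives ZY = YX·sin X/sin Z ≈ 467.69.
Area = ½·YX·XZ·sin X ≈ 93627.
The altitude from Y has length 2·area/XZ ≈ 447.26.

447.26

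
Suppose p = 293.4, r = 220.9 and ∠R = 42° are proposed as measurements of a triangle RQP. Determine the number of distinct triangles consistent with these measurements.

p·sin R = 293.4·sin(42°) ≈ 196.3.
Since p sin R < r < p (196.3 < 220.9 < 293.4), two triangles exist.

2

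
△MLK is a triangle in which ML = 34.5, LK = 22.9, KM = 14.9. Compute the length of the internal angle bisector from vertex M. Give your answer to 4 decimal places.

t_M ≈ 20.0894

By the law of cosines, cos M = (KM² + ML² − LK²) / (2·KM·ML) ≈ 0.86358, so ∠M ≈ 0.528 rad.
The bisector from M has length 2·KM·ML·cos(∠M/2)/(KM+ML) ≈ 20.089.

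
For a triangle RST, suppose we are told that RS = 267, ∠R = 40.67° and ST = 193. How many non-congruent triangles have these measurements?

2

RS·sin R = 267·sin(40.67°) ≈ 174.
Since RS sin R < ST < RS (174 < 193 < 267), two triangles exist.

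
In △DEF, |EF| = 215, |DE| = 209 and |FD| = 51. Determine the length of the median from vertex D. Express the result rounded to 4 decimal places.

107.6325

Median from D: ½√(2·|FD|² + 2·|DE|² − |EF|²) ≈ 107.63.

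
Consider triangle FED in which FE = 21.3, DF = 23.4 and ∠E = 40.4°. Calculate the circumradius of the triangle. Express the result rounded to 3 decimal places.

R ≈ 18.052

Law of sines: sin D = FE·sin E/DF ≈ 0.58996.
Since DF ≥ FE, only the acute value applies: ∠D ≈ 36.15°.
Then ∠F = 180° − ∠E − ∠D ≈ 103.45°.
Law of sines gives ED = DF·sin F/sin E ≈ 35.115.
Circumradius = DF/(2 sin E) ≈ 18.052.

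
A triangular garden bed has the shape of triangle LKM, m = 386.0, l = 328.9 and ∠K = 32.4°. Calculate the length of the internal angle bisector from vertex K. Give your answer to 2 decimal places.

341.07

By the law of cosines, k² = m² + l² − 2·m·l·cos K = 42787, so k ≈ 206.85.
The bisector from K has length 2·m·l·cos(∠K/2)/(m+l) ≈ 341.07.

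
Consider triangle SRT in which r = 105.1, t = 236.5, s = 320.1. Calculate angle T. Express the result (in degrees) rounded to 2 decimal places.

31.16

By the law of cosines, cos T = (s² + r² − t²) / (2·s·r) ≈ 0.85573, so ∠T ≈ 31.16°.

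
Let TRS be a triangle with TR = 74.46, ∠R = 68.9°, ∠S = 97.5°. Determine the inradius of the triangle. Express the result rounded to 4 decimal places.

r ≈ 7.5640

The third angle is ∠T = 180° − ∠R − ∠S = 13.60°.
Law of sines: RS = TR·sin T/sin S ≈ 17.66.
Law of sines: ST = TR·sin R/sin S ≈ 70.067.
Area = ½·TR·RS·sin R ≈ 613.39.
Semiperimeter s = (17.66+70.067+74.46)/2 = 81.093.
Inradius = area/s = 613.39/81.093 ≈ 7.564.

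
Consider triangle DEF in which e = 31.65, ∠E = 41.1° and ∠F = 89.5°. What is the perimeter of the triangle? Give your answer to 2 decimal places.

The third angle is ∠D = 180° − ∠E − ∠F = 49.40°.
Law of sines: d = e·sin D/sin E ≈ 36.556.
Law of sines: f = e·sin F/sin E ≈ 48.144.
Semiperimeter s = (36.556+31.65+48.144)/2 = 58.175.
Perimeter = 36.556 + 31.65 + 48.144 = 116.35.

perimeter ≈ 116.35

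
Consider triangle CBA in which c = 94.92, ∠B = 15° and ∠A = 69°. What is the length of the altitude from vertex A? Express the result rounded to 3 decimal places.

24.567

The third angle is ∠C = 180° − ∠B − ∠A = 96.00°.
Law of sines: b = c·sin B/sin C ≈ 24.702.
Law of sines: a = c·sin A/sin C ≈ 89.104.
Area = ½·c·b·sin A ≈ 1094.5.
The altitude from A has length 2·area/a ≈ 24.567.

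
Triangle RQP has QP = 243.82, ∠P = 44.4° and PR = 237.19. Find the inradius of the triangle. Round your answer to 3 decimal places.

r ≈ 61.043

By the law of cosines, RQ² = QP² + PR² − 2·QP·PR·cos P = 33069, so RQ ≈ 181.85.
Area = ½·QP·PR·sin P ≈ 20231.
Semiperimeter s = (243.82+237.19+181.85)/2 = 331.43.
Inradius = area/s = 20231/331.43 ≈ 61.043.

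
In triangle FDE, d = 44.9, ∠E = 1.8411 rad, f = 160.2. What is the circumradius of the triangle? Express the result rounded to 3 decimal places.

By the law of cosines, e² = f² + d² − 2·f·d·cos E = 31521, so e ≈ 177.54.
Area = ½·f·d·sin E ≈ 3465.9.
Circumradius = e/(2 sin E) ≈ 92.116.

R ≈ 92.116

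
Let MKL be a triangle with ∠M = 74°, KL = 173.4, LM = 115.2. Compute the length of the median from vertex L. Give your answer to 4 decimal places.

Law of sines: sin K = LM·sin M/KL ≈ 0.63862.
Since KL ≥ LM, only the acute value applies: ∠K ≈ 39.69°.
Then ∠L = 180° − ∠M − ∠K ≈ 66.31°.
Law of sines gives MK = KL·sin L/sin M ≈ 165.19.
Median from L: ½√(2·KL² + 2·LM² − MK²) ≈ 121.85.

121.8504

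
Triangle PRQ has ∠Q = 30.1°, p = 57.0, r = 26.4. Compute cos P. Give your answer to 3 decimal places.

By the law of cosines, q² = p² + r² − 2·p·r·cos Q = 1342.2, so q ≈ 36.636.
Law of cosines again: cos P = (r² + q² − p²)/(2·r·q) ≈ -0.62544, so ∠P ≈ 128.71°.

cos P ≈ -0.625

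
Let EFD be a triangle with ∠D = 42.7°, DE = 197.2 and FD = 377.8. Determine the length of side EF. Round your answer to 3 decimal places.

By the law of cosines, EF² = FD² + DE² − 2·FD·DE·cos D = 72115, so EF ≈ 268.54.

268.543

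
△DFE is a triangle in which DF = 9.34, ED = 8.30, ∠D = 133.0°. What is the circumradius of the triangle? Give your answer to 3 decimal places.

R ≈ 11.063

By the law of cosines, FE² = ED² + DF² − 2·ED·DF·cos D = 261.87, so FE ≈ 16.182.
Area = ½·ED·DF·sin D ≈ 28.348.
Circumradius = FE/(2 sin D) ≈ 11.063.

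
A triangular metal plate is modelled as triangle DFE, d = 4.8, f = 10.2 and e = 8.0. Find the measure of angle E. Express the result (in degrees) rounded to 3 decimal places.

By the law of cosines, cos E = (d² + f² − e²) / (2·d·f) ≈ 0.64420, so ∠E ≈ 49.89°.

∠E ≈ 49.894°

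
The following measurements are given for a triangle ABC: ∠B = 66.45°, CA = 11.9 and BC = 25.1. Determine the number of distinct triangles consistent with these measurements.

0

BC·sin B = 25.1·sin(66.45°) ≈ 23.01.
Since CA = 11.9 < 23.01 = BC sin B, no triangle exists.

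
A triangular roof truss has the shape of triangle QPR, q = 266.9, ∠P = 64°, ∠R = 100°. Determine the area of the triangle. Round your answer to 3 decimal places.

114377.532

The third angle is ∠Q = 180° − ∠P − ∠R = 16.00°.
Law of sines: p = q·sin P/sin Q ≈ 870.3.
Law of sines: r = q·sin R/sin Q ≈ 953.59.
Area = ½·q·p·sin R ≈ 1.1438e+05.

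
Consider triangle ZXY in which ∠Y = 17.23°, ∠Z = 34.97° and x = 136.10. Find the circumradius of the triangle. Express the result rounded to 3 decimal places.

R ≈ 86.122

The third angle is ∠X = 180° − ∠Y − ∠Z = 127.80°.
Law of sines: z = x·sin Z/sin X ≈ 98.722.
Law of sines: y = x·sin Y/sin X ≈ 51.02.
Circumradius = x/(2 sin X) ≈ 86.122.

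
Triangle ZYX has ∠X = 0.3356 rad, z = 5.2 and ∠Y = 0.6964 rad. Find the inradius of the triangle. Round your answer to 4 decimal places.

0.6006

The third angle is ∠Z = π − ∠Y − ∠X = 2.1096 rad.
Law of sines: y = z·sin Y/sin Z ≈ 3.8862.
Law of sines: x = z·sin X/sin Z ≈ 1.9952.
Area = ½·z·y·sin X ≈ 3.3276.
Semiperimeter s = (5.2+3.8862+1.9952)/2 = 5.5407.
Inradius = area/s = 3.3276/5.5407 ≈ 0.60058.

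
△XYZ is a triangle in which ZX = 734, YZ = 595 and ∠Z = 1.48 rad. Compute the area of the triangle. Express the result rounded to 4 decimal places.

Area = ½·YZ·ZX·sin Z ≈ 2.1747e+05.

area ≈ 217465.5206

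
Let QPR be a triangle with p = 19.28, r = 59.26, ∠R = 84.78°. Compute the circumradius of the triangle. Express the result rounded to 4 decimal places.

29.7534

Law of sines: sin P = p·sin R/r ≈ 0.32400.
Since r ≥ p, only the acute value applies: ∠P ≈ 18.90°.
Then ∠Q = 180° − ∠R − ∠P ≈ 76.32°.
Law of sines gives q = r·sin Q/sin R ≈ 57.818.
Circumradius = r/(2 sin R) ≈ 29.753.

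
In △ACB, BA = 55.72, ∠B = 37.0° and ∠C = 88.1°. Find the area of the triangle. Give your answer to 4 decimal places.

764.7630

The third angle is ∠A = 180° − ∠C − ∠B = 54.90°.
Law of sines: CB = BA·sin A/sin C ≈ 45.612.
Law of sines: AC = BA·sin B/sin C ≈ 33.552.
Area = ½·BA·CB·sin B ≈ 764.76.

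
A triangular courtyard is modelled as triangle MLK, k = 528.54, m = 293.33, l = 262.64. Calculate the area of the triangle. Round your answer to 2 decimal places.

area ≈ 22751.72

Semiperimeter s = (293.33 + 262.64 + 528.54)/2 = 542.25.
Heron's formula: area = √(542.25·248.93·279.62·13.715) ≈ 22752.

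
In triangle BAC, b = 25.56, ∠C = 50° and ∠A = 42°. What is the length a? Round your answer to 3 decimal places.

17.113

The third angle is ∠B = 180° − ∠A − ∠C = 88.00°.
Law of sines: a = b·sin A/sin B ≈ 17.113.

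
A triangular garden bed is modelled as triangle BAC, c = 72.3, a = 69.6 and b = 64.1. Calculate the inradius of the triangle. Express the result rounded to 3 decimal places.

r ≈ 19.679

Semiperimeter s = (64.1 + 69.6 + 72.3)/2 = 103.
Heron's formula: area = √(103·38.9·33.4·30.7) ≈ 2026.9.
Inradius = area/s = 2026.9/103 ≈ 19.679.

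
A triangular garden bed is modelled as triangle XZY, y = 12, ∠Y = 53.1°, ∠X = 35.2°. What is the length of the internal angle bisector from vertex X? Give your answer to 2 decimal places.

12.71

The third angle is ∠Z = 180° − ∠Y − ∠X = 91.70°.
Law of sines: x = y·sin X/sin Y ≈ 8.6499.
Law of sines: z = y·sin Z/sin Y ≈ 14.999.
The bisector from X has length 2·z·y·cos(∠X/2)/(z+y) ≈ 12.709.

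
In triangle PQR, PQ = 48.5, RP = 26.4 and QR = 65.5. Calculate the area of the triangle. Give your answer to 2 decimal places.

area ≈ 560.00

Semiperimeter s = (65.5 + 26.4 + 48.5)/2 = 70.2.
Heron's formula: area = √(70.2·4.7·43.8·21.7) ≈ 560.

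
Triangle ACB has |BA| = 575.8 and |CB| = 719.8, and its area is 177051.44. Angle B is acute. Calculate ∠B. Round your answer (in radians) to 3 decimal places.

From area = ½·|CB|·|BA|·sin B, we get sin B = 2·area/(|CB|·|BA|) ≈ 0.85437.
Taking the acute solution, ∠B ≈ 1.024 rad.

∠B ≈ 1.024 rad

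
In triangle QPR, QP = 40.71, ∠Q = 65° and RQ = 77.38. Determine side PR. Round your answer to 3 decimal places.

By the law of cosines, PR² = RQ² + QP² − 2·RQ·QP·cos Q = 4982.4, so PR ≈ 70.586.

70.586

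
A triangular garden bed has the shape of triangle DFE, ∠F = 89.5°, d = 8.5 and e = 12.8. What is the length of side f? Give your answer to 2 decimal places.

15.30

By the law of cosines, f² = e² + d² − 2·e·d·cos F = 234.19, so f ≈ 15.303.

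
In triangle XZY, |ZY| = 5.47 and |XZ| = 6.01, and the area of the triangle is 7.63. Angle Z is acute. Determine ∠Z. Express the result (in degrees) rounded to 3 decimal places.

∠Z ≈ 27.658°

From area = ½·|XZ|·|ZY|·sin Z, we get sin Z = 2·area/(|XZ|·|ZY|) ≈ 0.46419.
Taking the acute solution, ∠Z ≈ 27.66°.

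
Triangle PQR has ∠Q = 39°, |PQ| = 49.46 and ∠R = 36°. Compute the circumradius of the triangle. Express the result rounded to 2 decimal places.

42.07

The third angle is ∠P = 180° − ∠Q − ∠R = 105.00°.
Law of sines: |QR| = |PQ|·sin P/sin R ≈ 81.279.
Law of sines: |RP| = |PQ|·sin Q/sin R ≈ 52.955.
Circumradius = |PQ|/(2 sin R) ≈ 42.073.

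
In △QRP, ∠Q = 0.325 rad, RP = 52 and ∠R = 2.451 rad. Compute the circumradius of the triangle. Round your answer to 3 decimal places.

81.426

The third angle is ∠P = π − ∠Q − ∠R = 0.366 rad.
Law of sines: PQ = RP·sin R/sin Q ≈ 103.74.
Law of sines: QR = RP·sin P/sin Q ≈ 58.22.
Circumradius = RP/(2 sin Q) ≈ 81.426.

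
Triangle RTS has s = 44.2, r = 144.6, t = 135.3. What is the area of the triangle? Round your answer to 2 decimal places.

Semiperimeter p = (144.6 + 135.3 + 44.2)/2 = 162.05.
Heron's formula: area = √(162.05·17.45·26.75·117.85) ≈ 2985.7.

area ≈ 2985.72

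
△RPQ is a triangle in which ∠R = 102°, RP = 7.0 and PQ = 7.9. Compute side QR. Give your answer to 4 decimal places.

2.4852

Law of sines: sin Q = RP·sin R/PQ ≈ 0.86671.
Since PQ ≥ RP, only the acute value applies: ∠Q ≈ 60.08°.
Then ∠P = 180° − ∠R − ∠Q ≈ 17.92°.
Law of sines gives QR = PQ·sin P/sin R ≈ 2.4852.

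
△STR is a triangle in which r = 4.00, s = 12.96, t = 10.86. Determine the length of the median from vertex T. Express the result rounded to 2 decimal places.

Median from T: ½√(2·r² + 2·s² − t²) ≈ 7.9054.

m_T ≈ 7.91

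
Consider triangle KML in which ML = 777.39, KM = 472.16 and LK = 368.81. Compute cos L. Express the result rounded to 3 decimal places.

cos L ≈ 0.902

By the law of cosines, cos L = (ML² + LK² − KM²) / (2·ML·LK) ≈ 0.90234, so ∠L ≈ 25.53°.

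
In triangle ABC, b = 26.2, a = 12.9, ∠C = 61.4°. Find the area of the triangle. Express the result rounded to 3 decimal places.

area ≈ 148.370

Area = ½·a·b·sin C ≈ 148.37.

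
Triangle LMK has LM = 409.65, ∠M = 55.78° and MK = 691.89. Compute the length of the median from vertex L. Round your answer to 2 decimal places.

357.91

By the law of cosines, KL² = LM² + MK² − 2·LM·MK·cos M = 3.2774e+05, so KL ≈ 572.48.
Median from L: ½√(2·KL² + 2·LM² − MK²) ≈ 357.91.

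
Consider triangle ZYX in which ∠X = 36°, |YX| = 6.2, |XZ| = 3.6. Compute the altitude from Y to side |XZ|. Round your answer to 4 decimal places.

By the law of cosines, |ZY|² = |YX|² + |XZ|² − 2·|YX|·|XZ|·cos X = 15.285, so |ZY| ≈ 3.9097.
Area = ½·|YX|·|XZ|·sin X ≈ 6.5597.
The altitude from Y has length 2·area/|XZ| ≈ 3.6443.

3.6443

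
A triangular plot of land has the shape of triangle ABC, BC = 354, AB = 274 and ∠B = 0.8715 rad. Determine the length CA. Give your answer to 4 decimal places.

By the law of cosines, CA² = AB² + BC² − 2·AB·BC·cos B = 75523, so CA ≈ 274.82.

274.8151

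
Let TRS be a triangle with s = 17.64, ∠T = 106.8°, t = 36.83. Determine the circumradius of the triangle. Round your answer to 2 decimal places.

Law of sines: sin S = s·sin T/t ≈ 0.45852.
Since t ≥ s, only the acute value applies: ∠S ≈ 27.29°.
Then ∠R = 180° − ∠T − ∠S ≈ 45.91°.
Law of sines gives r = t·sin R/sin T ≈ 27.632.
Circumradius = t/(2 sin T) ≈ 19.236.

19.24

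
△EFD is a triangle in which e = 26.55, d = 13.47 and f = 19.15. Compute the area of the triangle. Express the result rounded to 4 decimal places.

area ≈ 122.8787

Semiperimeter s = (26.55 + 19.15 + 13.47)/2 = 29.585.
Heron's formula: area = √(29.585·3.035·10.435·16.115) ≈ 122.88.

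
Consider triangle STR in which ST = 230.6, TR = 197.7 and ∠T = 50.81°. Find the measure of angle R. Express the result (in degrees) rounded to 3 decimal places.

∠R ≈ 73.782°

By the law of cosines, RS² = ST² + TR² − 2·ST·TR·cos T = 34646, so RS ≈ 186.13.
Law of cosines again: cos R = (TR² + RS² − ST²)/(2·TR·RS) ≈ 0.27929, so ∠R ≈ 73.78°.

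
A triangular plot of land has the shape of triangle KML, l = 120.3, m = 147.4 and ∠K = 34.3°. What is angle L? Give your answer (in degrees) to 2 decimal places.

54.69

By the law of cosines, k² = m² + l² − 2·m·l·cos K = 6901.7, so k ≈ 83.077.
Law of cosines again: cos L = (k² + m² − l²)/(2·k·m) ≈ 0.57802, so ∠L ≈ 54.69°.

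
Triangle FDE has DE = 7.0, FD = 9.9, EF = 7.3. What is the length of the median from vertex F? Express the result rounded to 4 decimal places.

7.9624

Median from F: ½√(2·EF² + 2·FD² − DE²) ≈ 7.9624.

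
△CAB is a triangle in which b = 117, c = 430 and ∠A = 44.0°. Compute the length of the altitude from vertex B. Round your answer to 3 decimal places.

By the law of cosines, a² = b² + c² − 2·b·c·cos A = 1.2621e+05, so a ≈ 355.26.
Area = ½·b·c·sin A ≈ 17474.
The altitude from B has length 2·area/b ≈ 298.7.

298.703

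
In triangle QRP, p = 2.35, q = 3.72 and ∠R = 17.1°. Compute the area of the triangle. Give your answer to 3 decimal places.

Area = ½·p·q·sin R ≈ 1.2853.

area ≈ 1.285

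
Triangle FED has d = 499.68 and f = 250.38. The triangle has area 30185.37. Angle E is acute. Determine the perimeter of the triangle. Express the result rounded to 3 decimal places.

From area = ½·d·f·sin E, we get sin E = 2·area/(d·f) ≈ 0.48254.
Taking the acute solution, ∠E ≈ 28.85°.
Law of cosines then gives e ≈ 305.3.
Perimeter = 250.38 + 305.3 + 499.68 = 1055.4.

perimeter ≈ 1055.362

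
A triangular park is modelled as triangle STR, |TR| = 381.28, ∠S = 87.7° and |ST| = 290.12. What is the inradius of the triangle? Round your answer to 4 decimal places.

Law of sines: sin R = |ST|·sin S/|TR| ≈ 0.76030.
Since |TR| ≥ |ST|, only the acute value applies: ∠R ≈ 49.49°.
Then ∠T = 180° − ∠S − ∠R ≈ 42.81°.
Law of sines gives |RS| = |TR|·sin T/sin S ≈ 259.31.
Area = ½·|TR|·|ST|·sin T ≈ 37586.
Semiperimeter s = (381.28+259.31+290.12)/2 = 465.36.
Inradius = area/s = 37586/465.36 ≈ 80.767.

r ≈ 80.7674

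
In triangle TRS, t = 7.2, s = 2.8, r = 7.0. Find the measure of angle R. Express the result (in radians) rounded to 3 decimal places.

By the law of cosines, cos R = (s² + t² − r²) / (2·s·t) ≈ 0.26488, so ∠R ≈ 1.303 rad.

1.303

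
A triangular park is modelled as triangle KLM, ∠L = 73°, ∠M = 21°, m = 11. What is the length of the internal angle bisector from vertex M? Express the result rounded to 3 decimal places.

29.471

The third angle is ∠K = 180° − ∠L − ∠M = 86.00°.
Law of sines: k = m·sin K/sin M ≈ 30.62.
Law of sines: l = m·sin L/sin M ≈ 29.353.
The bisector from M has length 2·k·l·cos(∠M/2)/(k+l) ≈ 29.471.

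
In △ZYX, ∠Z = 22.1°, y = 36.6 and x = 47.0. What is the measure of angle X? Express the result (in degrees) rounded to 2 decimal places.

By the law of cosines, z² = y² + x² − 2·y·x·cos Z = 360.93, so z ≈ 18.998.
Law of cosines again: cos X = (z² + y² − x²)/(2·z·y) ≈ -0.36566, so ∠X ≈ 111.45°.

111.45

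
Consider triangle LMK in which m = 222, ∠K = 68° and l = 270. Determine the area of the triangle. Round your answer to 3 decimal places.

Area = ½·l·m·sin K ≈ 27788.

area ≈ 27787.700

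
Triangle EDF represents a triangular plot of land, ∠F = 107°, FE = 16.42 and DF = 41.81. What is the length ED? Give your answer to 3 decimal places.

By the law of cosines, ED² = DF² + FE² − 2·DF·FE·cos F = 2419.1, so ED ≈ 49.185.

49.185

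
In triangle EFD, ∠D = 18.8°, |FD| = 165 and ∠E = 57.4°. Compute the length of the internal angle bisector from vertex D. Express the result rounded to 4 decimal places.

t_D ≈ 174.3347

The third angle is ∠F = 180° − ∠D − ∠E = 103.80°.
Law of sines: |DE| = |FD|·sin F/sin E ≈ 190.2.
Law of sines: |EF| = |FD|·sin D/sin E ≈ 63.118.
The bisector from D has length 2·|FD|·|DE|·cos(∠D/2)/(|FD|+|DE|) ≈ 174.33.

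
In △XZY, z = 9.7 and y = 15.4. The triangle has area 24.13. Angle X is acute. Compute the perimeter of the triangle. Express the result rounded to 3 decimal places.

perimeter ≈ 32.065

From area = ½·z·y·sin X, we get sin X = 2·area/(z·y) ≈ 0.32307.
Taking the acute solution, ∠X ≈ 18.85°.
Law of cosines then gives x ≈ 6.965.
Perimeter = 6.965 + 9.7 + 15.4 = 32.065.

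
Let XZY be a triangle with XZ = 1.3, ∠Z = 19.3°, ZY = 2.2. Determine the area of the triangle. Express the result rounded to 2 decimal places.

Area = ½·XZ·ZY·sin Z ≈ 0.47264.

area ≈ 0.47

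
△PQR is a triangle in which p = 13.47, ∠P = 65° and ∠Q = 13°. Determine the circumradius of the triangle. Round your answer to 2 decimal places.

The third angle is ∠R = 180° − ∠P − ∠Q = 102.00°.
Law of sines: q = p·sin Q/sin P ≈ 3.3433.
Law of sines: r = p·sin R/sin P ≈ 14.538.
Circumradius = p/(2 sin P) ≈ 7.4313.

7.43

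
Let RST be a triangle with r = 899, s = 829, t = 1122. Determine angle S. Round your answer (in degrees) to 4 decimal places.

46.8441

By the law of cosines, cos S = (t² + r² − s²) / (2·t·r) ≈ 0.68399, so ∠S ≈ 46.84°.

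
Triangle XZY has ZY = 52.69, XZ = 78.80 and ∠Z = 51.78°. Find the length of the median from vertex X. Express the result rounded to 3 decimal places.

By the law of cosines, YX² = XZ² + ZY² − 2·XZ·ZY·cos Z = 3848.2, so YX ≈ 62.034.
Median from X: ½√(2·YX² + 2·XZ² − ZY²) ≈ 65.839.

m_X ≈ 65.839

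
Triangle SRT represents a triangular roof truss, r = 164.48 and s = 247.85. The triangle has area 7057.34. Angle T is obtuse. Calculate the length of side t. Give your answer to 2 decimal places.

406.17

From area = ½·s·r·sin T, we get sin T = 2·area/(s·r) ≈ 0.34623.
Taking the obtuse solution, ∠T ≈ 159.74°.
Law of cosines then gives t ≈ 406.17.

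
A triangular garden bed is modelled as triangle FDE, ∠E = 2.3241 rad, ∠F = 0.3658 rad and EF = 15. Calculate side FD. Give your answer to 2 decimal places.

The third angle is ∠D = π − ∠E − ∠F = 0.4517 rad.
Law of sines: FD = EF·sin E/sin D ≈ 25.067.

25.07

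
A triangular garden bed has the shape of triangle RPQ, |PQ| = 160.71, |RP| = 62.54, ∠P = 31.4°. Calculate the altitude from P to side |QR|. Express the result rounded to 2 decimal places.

By the law of cosines, |QR|² = |RP|² + |PQ|² − 2·|RP|·|PQ|·cos P = 12581, so |QR| ≈ 112.17.
Area = ½·|RP|·|PQ|·sin P ≈ 2618.3.
The altitude from P has length 2·area/|QR| ≈ 46.686.

h_P ≈ 46.69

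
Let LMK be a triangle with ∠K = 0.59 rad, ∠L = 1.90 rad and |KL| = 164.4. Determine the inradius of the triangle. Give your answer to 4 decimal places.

The third angle is ∠M = π − ∠K − ∠L = 0.652 rad.
Law of sines: |MK| = |KL|·sin L/sin M ≈ 256.53.
Law of sines: |LM| = |KL|·sin K/sin M ≈ 150.82.
Area = ½·|KL|·|MK|·sin K ≈ 11732.
Semiperimeter s = (256.53+164.4+150.82)/2 = 285.87.
Inradius = area/s = 11732/285.87 ≈ 41.038.

41.0381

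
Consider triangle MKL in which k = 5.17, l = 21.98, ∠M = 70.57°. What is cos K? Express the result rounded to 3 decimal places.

By the law of cosines, m² = k² + l² − 2·k·l·cos M = 434.25, so m ≈ 20.839.
Law of cosines again: cos K = (l² + m² − k²)/(2·l·m) ≈ 0.97224, so ∠K ≈ 13.53°.

cos K ≈ 0.972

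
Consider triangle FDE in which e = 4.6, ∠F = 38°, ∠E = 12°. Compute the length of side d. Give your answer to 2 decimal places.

The third angle is ∠D = 180° − ∠E − ∠F = 130.00°.
Law of sines: d = e·sin D/sin E ≈ 16.949.

16.95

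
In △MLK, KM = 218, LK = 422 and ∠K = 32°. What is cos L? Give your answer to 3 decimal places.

cos L ≈ 0.899

By the law of cosines, ML² = LK² + KM² − 2·LK·KM·cos K = 69574, so ML ≈ 263.77.
Law of cosines again: cos L = (ML² + LK² − KM²)/(2·ML·LK) ≈ 0.89899, so ∠L ≈ 25.97°.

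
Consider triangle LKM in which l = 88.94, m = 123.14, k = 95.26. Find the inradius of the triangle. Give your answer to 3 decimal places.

r ≈ 27.407

Semiperimeter s = (88.94 + 95.26 + 123.14)/2 = 153.67.
Heron's formula: area = √(153.67·64.73·58.41·30.53) ≈ 4211.7.
Inradius = area/s = 4211.7/153.67 ≈ 27.407.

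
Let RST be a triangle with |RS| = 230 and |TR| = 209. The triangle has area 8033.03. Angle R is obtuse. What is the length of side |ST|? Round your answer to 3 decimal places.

From area = ½·|TR|·|RS|·sin R, we get sin R = 2·area/(|TR|·|RS|) ≈ 0.33422.
Taking the obtuse solution, ∠R ≈ 160.47°.
Law of cosines then gives |ST| ≈ 432.66.

432.657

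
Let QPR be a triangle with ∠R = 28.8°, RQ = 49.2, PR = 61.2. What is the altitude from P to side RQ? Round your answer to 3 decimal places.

By the law of cosines, QP² = PR² + RQ² − 2·PR·RQ·cos R = 888.89, so QP ≈ 29.814.
Area = ½·PR·RQ·sin R ≈ 725.29.
The altitude from P has length 2·area/RQ ≈ 29.483.

h_P ≈ 29.483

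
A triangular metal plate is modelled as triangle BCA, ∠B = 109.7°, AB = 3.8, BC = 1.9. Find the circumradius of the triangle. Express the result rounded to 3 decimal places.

2.542

By the law of cosines, CA² = AB² + BC² − 2·AB·BC·cos B = 22.918, so CA ≈ 4.7872.
Area = ½·AB·BC·sin B ≈ 3.3987.
Circumradius = CA/(2 sin B) ≈ 2.5424.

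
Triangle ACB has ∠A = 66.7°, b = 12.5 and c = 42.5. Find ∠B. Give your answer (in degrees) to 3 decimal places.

∠B ≈ 16.998°

By the law of cosines, a² = c² + b² − 2·c·b·cos A = 1542.2, so a ≈ 39.271.
Law of cosines again: cos B = (a² + c² − b²)/(2·a·c) ≈ 0.95631, so ∠B ≈ 17.00°.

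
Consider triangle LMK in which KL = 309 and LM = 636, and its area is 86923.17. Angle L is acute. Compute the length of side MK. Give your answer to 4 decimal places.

562.7463

From area = ½·KL·LM·sin L, we get sin L = 2·area/(KL·LM) ≈ 0.88461.
Taking the acute solution, ∠L ≈ 62.20°.
Law of cosines then gives MK ≈ 562.75.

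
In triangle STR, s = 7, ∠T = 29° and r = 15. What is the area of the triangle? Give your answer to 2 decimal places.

25.45

Area = ½·r·s·sin T ≈ 25.453.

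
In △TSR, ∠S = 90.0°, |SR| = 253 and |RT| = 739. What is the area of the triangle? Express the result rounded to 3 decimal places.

area ≈ 87834.371

Law of sines: sin T = |SR|·sin S/|RT| ≈ 0.34235.
Since |RT| ≥ |SR|, only the acute value applies: ∠T ≈ 20.02°.
Then ∠R = 180° − ∠S − ∠T ≈ 69.98°.
Law of sines gives |TS| = |RT|·sin R/sin S ≈ 694.34.
Area = ½·|RT|·|SR|·sin R ≈ 87834.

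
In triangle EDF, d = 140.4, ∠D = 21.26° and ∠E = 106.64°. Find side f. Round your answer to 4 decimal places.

305.5356

The third angle is ∠F = 180° − ∠E − ∠D = 52.10°.
Law of sines: f = d·sin F/sin D ≈ 305.54.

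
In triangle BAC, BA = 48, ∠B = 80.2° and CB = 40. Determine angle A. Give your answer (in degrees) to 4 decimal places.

By the law of cosines, AC² = CB² + BA² − 2·CB·BA·cos B = 3250.4, so AC ≈ 57.012.
Law of cosines again: cos A = (BA² + AC² − CB²)/(2·BA·AC) ≈ 0.72250, so ∠A ≈ 43.74°.

∠A ≈ 43.7383°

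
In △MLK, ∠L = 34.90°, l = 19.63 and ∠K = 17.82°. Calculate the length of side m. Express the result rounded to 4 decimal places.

27.2995

The third angle is ∠M = 180° − ∠L − ∠K = 127.28°.
Law of sines: m = l·sin M/sin L ≈ 27.299.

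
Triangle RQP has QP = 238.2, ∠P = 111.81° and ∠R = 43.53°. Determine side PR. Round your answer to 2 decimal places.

The third angle is ∠Q = 180° − ∠P − ∠R = 24.66°.
Law of sines: PR = QP·sin Q/sin R ≈ 144.3.

144.30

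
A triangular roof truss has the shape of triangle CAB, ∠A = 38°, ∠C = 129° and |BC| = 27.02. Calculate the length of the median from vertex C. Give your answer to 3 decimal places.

11.088

The third angle is ∠B = 180° − ∠C − ∠A = 13.00°.
Law of sines: |AB| = |BC|·sin C/sin A ≈ 34.107.
Law of sines: |CA| = |BC|·sin B/sin A ≈ 9.8726.
Median from C: ½√(2·|BC|² + 2·|CA|² − |AB|²) ≈ 11.088.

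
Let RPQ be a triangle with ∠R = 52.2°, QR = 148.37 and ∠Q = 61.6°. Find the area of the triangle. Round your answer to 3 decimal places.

The third angle is ∠P = 180° − ∠Q − ∠R = 66.20°.
Law of sines: PQ = QR·sin R/sin P ≈ 128.13.
Law of sines: RP = QR·sin Q/sin P ≈ 142.64.
Area = ½·QR·PQ·sin Q ≈ 8361.5.

area ≈ 8361.453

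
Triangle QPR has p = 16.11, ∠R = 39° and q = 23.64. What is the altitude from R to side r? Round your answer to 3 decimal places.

h_R ≈ 15.927

By the law of cosines, r² = q² + p² − 2·q·p·cos R = 226.44, so r ≈ 15.048.
Area = ½·q·p·sin R ≈ 119.84.
The altitude from R has length 2·area/r ≈ 15.927.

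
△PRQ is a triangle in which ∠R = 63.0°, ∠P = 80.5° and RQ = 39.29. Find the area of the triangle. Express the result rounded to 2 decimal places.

The third angle is ∠Q = 180° − ∠P − ∠R = 36.50°.
Law of sines: QP = RQ·sin R/sin P ≈ 35.494.
Law of sines: PR = RQ·sin Q/sin P ≈ 23.696.
Area = ½·RQ·QP·sin Q ≈ 414.76.

area ≈ 414.76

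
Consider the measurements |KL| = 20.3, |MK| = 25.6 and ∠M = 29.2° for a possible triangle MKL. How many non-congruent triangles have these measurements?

2

|MK|·sin M = 25.6·sin(29.2°) ≈ 12.49.
Since |MK| sin M < |KL| < |MK| (12.49 < 20.3 < 25.6), two triangles exist.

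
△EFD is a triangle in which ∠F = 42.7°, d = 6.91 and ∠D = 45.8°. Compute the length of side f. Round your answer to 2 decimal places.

6.54

The third angle is ∠E = 180° − ∠F − ∠D = 91.50°.
Law of sines: f = d·sin F/sin D ≈ 6.5365.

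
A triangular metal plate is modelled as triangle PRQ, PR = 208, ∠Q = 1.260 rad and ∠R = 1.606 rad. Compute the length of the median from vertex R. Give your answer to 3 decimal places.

The third angle is ∠P = π − ∠R − ∠Q = 0.276 rad.
Law of sines: RQ = PR·sin P/sin Q ≈ 59.449.
Law of sines: QP = PR·sin R/sin Q ≈ 218.33.
Median from R: ½√(2·PR² + 2·RQ² − QP²) ≈ 107.15.

m_R ≈ 107.154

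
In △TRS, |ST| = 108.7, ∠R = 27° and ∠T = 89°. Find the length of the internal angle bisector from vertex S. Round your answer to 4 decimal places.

The third angle is ∠S = 180° − ∠T − ∠R = 64.00°.
Law of sines: |RS| = |ST|·sin T/sin R ≈ 239.4.
Law of sines: |TR| = |ST|·sin S/sin R ≈ 215.2.
The bisector from S has length 2·|RS|·|ST|·cos(∠S/2)/(|RS|+|ST|) ≈ 126.79.

t_S ≈ 126.7937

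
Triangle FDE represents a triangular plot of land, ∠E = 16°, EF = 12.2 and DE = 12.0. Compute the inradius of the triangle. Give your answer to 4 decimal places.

1.4635

By the law of cosines, FD² = DE² + EF² − 2·DE·EF·cos E = 11.383, so FD ≈ 3.3738.
Area = ½·DE·EF·sin E ≈ 20.177.
Semiperimeter s = (12+12.2+3.3738)/2 = 13.787.
Inradius = area/s = 20.177/13.787 ≈ 1.4635.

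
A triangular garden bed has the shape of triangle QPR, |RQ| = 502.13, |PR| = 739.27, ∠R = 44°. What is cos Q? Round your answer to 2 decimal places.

By the law of cosines, |QP|² = |PR|² + |RQ|² − 2·|PR|·|RQ|·cos R = 2.646e+05, so |QP| ≈ 514.4.
Law of cosines again: cos Q = (|RQ|² + |QP|² − |PR|²)/(2·|RQ|·|QP|) ≈ -0.05765, so ∠Q ≈ 93.31°.

cos Q ≈ -0.06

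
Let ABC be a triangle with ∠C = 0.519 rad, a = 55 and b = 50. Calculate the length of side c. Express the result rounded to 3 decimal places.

By the law of cosines, c² = a² + b² − 2·a·b·cos C = 749.26, so c ≈ 27.373.

27.373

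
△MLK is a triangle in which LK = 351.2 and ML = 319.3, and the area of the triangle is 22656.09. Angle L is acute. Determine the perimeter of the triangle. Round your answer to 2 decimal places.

perimeter ≈ 812.42

From area = ½·ML·LK·sin L, we get sin L = 2·area/(ML·LK) ≈ 0.40407.
Taking the acute solution, ∠L ≈ 23.83°.
Law of cosines then gives KM ≈ 141.92.
Perimeter = 351.2 + 141.92 + 319.3 = 812.42.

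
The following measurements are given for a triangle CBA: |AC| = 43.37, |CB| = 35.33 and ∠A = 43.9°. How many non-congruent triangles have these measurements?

|AC|·sin A = 43.37·sin(43.9°) ≈ 30.07.
Since |AC| sin A < |CB| < |AC| (30.07 < 35.33 < 43.37), two triangles exist.

2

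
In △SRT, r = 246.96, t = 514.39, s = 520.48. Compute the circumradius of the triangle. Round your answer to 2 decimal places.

266.49

By the law of cosines, cos S = (r² + t² − s²) / (2·r·t) ≈ 0.21525, so ∠S ≈ 77.57°.
Circumradius = s/(2 sin S) ≈ 266.49.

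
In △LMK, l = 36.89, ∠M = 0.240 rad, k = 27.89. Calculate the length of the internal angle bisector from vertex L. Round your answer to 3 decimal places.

6.735

By the law of cosines, m² = k² + l² − 2·k·l·cos M = 139.98, so m ≈ 11.831.
Law of cosines again: cos L = (m² + k² − l²)/(2·m·k) ≈ -0.67133, so ∠L ≈ 2.307 rad.
The bisector from L has length 2·m·k·cos(∠L/2)/(m+k) ≈ 6.7352.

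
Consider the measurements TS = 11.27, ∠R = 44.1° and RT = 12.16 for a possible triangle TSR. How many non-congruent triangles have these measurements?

RT·sin R = 12.16·sin(44.1°) ≈ 8.462.
Since RT sin R < TS < RT (8.462 < 11.27 < 12.16), two triangles exist.

2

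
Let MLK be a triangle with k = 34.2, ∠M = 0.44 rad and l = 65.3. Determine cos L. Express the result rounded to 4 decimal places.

By the law of cosines, m² = l² + k² − 2·l·k·cos M = 1392.6, so m ≈ 37.318.
Law of cosines again: cos L = (k² + m² − l²)/(2·k·m) ≈ -0.66671, so ∠L ≈ 2.301 rad.

cos L ≈ -0.6667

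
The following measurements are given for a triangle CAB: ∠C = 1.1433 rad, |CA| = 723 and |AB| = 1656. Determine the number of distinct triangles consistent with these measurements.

|CA|·sin C = 723·sin(1.1433 rad) ≈ 657.9.
Since |AB| ≥ |CA|, exactly one triangle exists.

1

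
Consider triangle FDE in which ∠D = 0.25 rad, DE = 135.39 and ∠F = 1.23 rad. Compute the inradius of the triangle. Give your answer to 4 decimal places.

The third angle is ∠E = π − ∠F − ∠D = 1.662 rad.
Law of sines: EF = DE·sin D/sin F ≈ 35.54.
Law of sines: FD = DE·sin E/sin F ≈ 143.06.
Area = ½·DE·EF·sin E ≈ 2396.
Semiperimeter s = (135.39+35.54+143.06)/2 = 156.99.
Inradius = area/s = 2396/156.99 ≈ 15.261.

15.2614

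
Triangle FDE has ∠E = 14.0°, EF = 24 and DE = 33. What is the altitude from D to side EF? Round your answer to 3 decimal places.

h_D ≈ 7.983

By the law of cosines, FD² = DE² + EF² − 2·DE·EF·cos E = 128.05, so FD ≈ 11.316.
Area = ½·DE·EF·sin E ≈ 95.801.
The altitude from D has length 2·area/EF ≈ 7.9834.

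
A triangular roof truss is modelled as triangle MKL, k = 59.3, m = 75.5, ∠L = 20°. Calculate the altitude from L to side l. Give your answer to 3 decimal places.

By the law of cosines, l² = m² + k² − 2·m·k·cos L = 802.45, so l ≈ 28.328.
Area = ½·m·k·sin L ≈ 765.64.
The altitude from L has length 2·area/l ≈ 54.056.

54.056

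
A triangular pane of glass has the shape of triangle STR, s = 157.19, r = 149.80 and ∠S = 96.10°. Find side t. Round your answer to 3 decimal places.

34.302

Law of sines: sin R = r·sin S/s ≈ 0.94759.
Since s ≥ r, only the acute value applies: ∠R ≈ 71.37°.
Then ∠T = 180° − ∠S − ∠R ≈ 12.53°.
Law of sines gives t = s·sin T/sin S ≈ 34.302.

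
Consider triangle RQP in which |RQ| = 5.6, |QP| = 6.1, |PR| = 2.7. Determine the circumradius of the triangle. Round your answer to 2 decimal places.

By the law of cosines, cos R = (|PR|² + |RQ|² − |QP|²) / (2·|PR|·|RQ|) ≈ 0.04762, so ∠R ≈ 87.27°.
Circumradius = |QP|/(2 sin R) ≈ 3.0535.

3.05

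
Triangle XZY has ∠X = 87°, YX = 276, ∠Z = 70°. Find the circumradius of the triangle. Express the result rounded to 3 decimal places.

146.857

The third angle is ∠Y = 180° − ∠X − ∠Z = 23.00°.
Law of sines: ZY = YX·sin X/sin Z ≈ 293.31.
Law of sines: XZ = YX·sin Y/sin Z ≈ 114.76.
Circumradius = YX/(2 sin Z) ≈ 146.86.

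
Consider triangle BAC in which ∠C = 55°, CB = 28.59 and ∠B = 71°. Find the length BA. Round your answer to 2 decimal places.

The third angle is ∠A = 180° − ∠C − ∠B = 54.00°.
Law of sines: BA = CB·sin C/sin A ≈ 28.948.

28.95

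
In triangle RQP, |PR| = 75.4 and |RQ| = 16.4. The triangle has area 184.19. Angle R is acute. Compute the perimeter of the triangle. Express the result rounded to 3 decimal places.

From area = ½·|PR|·|RQ|·sin R, we get sin R = 2·area/(|PR|·|RQ|) ≈ 0.29791.
Taking the acute solution, ∠R ≈ 17.33°.
Law of cosines then gives |QP| ≈ 59.944.
Perimeter = 59.944 + 75.4 + 16.4 = 151.74.

151.744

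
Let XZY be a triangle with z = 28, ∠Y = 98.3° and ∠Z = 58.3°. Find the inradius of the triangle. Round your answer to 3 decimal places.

r ≈ 4.918

The third angle is ∠X = 180° − ∠Z − ∠Y = 23.40°.
Law of sines: x = z·sin X/sin Z ≈ 13.07.
Law of sines: y = z·sin Y/sin Z ≈ 32.565.
Area = ½·z·x·sin Y ≈ 181.06.
Semiperimeter s = (13.07+28+32.565)/2 = 36.818.
Inradius = area/s = 181.06/36.818 ≈ 4.9179.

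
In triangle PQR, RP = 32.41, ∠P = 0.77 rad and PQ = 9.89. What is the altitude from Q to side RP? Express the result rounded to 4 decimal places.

6.8848

By the law of cosines, QR² = RP² + PQ² − 2·RP·PQ·cos P = 687.99, so QR ≈ 26.23.
Area = ½·RP·PQ·sin P ≈ 111.57.
The altitude from Q has length 2·area/RP ≈ 6.8848.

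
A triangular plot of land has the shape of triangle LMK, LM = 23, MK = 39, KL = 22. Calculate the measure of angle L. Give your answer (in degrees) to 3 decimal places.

120.131

By the law of cosines, cos L = (KL² + LM² − MK²) / (2·KL·LM) ≈ -0.50198, so ∠L ≈ 120.13°.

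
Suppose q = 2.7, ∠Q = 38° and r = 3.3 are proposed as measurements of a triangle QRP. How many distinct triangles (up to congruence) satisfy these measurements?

r·sin Q = 3.3·sin(38°) ≈ 2.032.
Since r sin Q < q < r (2.032 < 2.7 < 3.3), two triangles exist.

2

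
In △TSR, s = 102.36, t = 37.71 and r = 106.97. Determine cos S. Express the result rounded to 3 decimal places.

0.296

By the law of cosines, cos S = (r² + t² − s²) / (2·r·t) ≈ 0.29588, so ∠S ≈ 72.79°.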